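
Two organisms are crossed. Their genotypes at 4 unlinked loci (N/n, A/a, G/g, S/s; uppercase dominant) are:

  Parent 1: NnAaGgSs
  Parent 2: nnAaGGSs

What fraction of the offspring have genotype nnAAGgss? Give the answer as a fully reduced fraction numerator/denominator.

NnAaGgSs gametes: NAGS×1, NAGs×1, NAgS×1, NAgs×1, NaGS×1, NaGs×1, NagS×1, Nags×1, nAGS×1, nAGs×1, nAgS×1, nAgs×1, naGS×1, naGs×1, nagS×1, nags×1
nnAaGGSs gametes: nAGS×4, nAGs×4, naGS×4, naGs×4
NnAaGgSs×nnAaGGSs grid (16·16=256): NnAAGGSS=4 NnAAGGSs=8 NnAAGGss=4 NnAAGgSS=4 NnAAGgSs=8 NnAAGgss=4 NnAaGGSS=8 NnAaGGSs=16 NnAaGGss=8 NnAaGgSS=8 NnAaGgSs=16 NnAaGgss=8 NnaaGGSS=4 NnaaGGSs=8 NnaaGGss=4 NnaaGgSS=4 NnaaGgSs=8 NnaaGgss=4 nnAAGGSS=4 nnAAGGSs=8 nnAAGGss=4 nnAAGgSS=4 nnAAGgSs=8 nnAAGgss=4 nnAaGGSS=8 nnAaGGSs=16 nnAaGGss=8 nnAaGgSS=8 nnAaGgSs=16 nnAaGgss=8 nnaaGGSS=4 nnaaGGSs=8 nnaaGGss=4 nnaaGgSS=4 nnaaGgSs=8 nnaaGgss=4
nnAAGgss hits 4/256; gcd=4; 4÷4/256÷4 = 1/64

P(nnAAGgss) = 1/64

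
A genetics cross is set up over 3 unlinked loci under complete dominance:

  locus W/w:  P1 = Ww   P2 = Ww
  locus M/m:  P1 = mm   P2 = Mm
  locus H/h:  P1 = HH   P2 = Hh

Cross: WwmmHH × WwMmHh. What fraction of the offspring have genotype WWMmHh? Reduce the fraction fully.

P(WWMmHh) = 1/16

WwmmHH gametes: WmH×4, wmH×4
WwMmHh gametes: WMH×1, WMh×1, WmH×1, Wmh×1, wMH×1, wMh×1, wmH×1, wmh×1
WwmmHH×WwMmHh grid (8·8=64): WWMmHH=4 WWMmHh=4 WWmmHH=4 WWmmHh=4 WwMmHH=8 WwMmHh=8 WwmmHH=8 WwmmHh=8 wwMmHH=4 wwMmHh=4 wwmmHH=4 wwmmHh=4
WWMmHh hits 4/64; gcd=4; 4÷4/64÷4 = 1/16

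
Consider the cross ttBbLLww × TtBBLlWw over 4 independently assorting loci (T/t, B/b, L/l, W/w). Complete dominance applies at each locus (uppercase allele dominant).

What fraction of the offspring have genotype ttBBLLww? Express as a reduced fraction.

ttBbLLww gametes: tBLw×8, tbLw×8
TtBBLlWw gametes: TBLW×2, TBLw×2, TBlW×2, TBlw×2, tBLW×2, tBLw×2, tBlW×2, tBlw×2
ttBbLLww×TtBBLlWw grid (16·16=256): TtBBLLWw=16 TtBBLLww=16 TtBBLlWw=16 TtBBLlww=16 TtBbLLWw=16 TtBbLLww=16 TtBbLlWw=16 TtBbLlww=16 ttBBLLWw=16 ttBBLLww=16 ttBBLlWw=16 ttBBLlww=16 ttBbLLWw=16 ttBbLLww=16 ttBbLlWw=16 ttBbLlww=16
ttBBLLww hits 16/256; gcd=16; 16÷16/256÷16 = 1/16

P(ttBBLLww) = 1/16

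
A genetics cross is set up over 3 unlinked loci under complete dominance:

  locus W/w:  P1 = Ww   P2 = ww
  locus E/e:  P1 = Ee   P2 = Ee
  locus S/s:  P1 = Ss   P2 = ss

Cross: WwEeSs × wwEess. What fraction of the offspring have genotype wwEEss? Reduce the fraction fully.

WwEeSs gametes: WES×1, WEs×1, WeS×1, Wes×1, wES×1, wEs×1, weS×1, wes×1
wwEess gametes: wEs×4, wes×4
WwEeSs×wwEess grid (8·8=64): WwEESs=4 WwEEss=4 WwEeSs=8 WwEess=8 WweeSs=4 Wweess=4 wwEESs=4 wwEEss=4 wwEeSs=8 wwEess=8 wweeSs=4 wweess=4
wwEEss hits 4/64; gcd=4; 4÷4/64÷4 = 1/16

P(wwEEss) = 1/16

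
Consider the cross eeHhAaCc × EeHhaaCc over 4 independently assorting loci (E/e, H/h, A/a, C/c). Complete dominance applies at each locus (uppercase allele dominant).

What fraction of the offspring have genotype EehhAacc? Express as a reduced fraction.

P(EehhAacc) = 1/64

eeHhAaCc gametes: eHAC×2, eHAc×2, eHaC×2, eHac×2, ehAC×2, ehAc×2, ehaC×2, ehac×2
EeHhaaCc gametes: EHaC×2, EHac×2, EhaC×2, Ehac×2, eHaC×2, eHac×2, ehaC×2, ehac×2
eeHhAaCc×EeHhaaCc grid (16·16=256): EeHHAaCC=4 EeHHAaCc=8 EeHHAacc=4 EeHHaaCC=4 EeHHaaCc=8 EeHHaacc=4 EeHhAaCC=8 EeHhAaCc=16 EeHhAacc=8 EeHhaaCC=8 EeHhaaCc=16 EeHhaacc=8 EehhAaCC=4 EehhAaCc=8 EehhAacc=4 EehhaaCC=4 EehhaaCc=8 Eehhaacc=4 eeHHAaCC=4 eeHHAaCc=8 eeHHAacc=4 eeHHaaCC=4 eeHHaaCc=8 eeHHaacc=4 eeHhAaCC=8 eeHhAaCc=16 eeHhAacc=8 eeHhaaCC=8 eeHhaaCc=16 eeHhaacc=8 eehhAaCC=4 eehhAaCc=8 eehhAacc=4 eehhaaCC=4 eehhaaCc=8 eehhaacc=4
EehhAacc hits 4/256; gcd=4; 4÷4/256÷4 = 1/64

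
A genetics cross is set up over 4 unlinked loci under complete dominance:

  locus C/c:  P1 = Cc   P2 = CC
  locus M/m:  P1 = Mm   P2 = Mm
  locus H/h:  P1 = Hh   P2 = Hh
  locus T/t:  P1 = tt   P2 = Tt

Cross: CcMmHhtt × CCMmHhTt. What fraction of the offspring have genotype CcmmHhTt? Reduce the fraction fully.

P(CcmmHhTt) = 1/32

CcMmHhtt gametes: CMHt×2, CMht×2, CmHt×2, Cmht×2, cMHt×2, cMht×2, cmHt×2, cmht×2
CCMmHhTt gametes: CMHT×2, CMHt×2, CMhT×2, CMht×2, CmHT×2, CmHt×2, CmhT×2, Cmht×2
CcMmHhtt×CCMmHhTt grid (16·16=256): CCMMHHTt=4 CCMMHHtt=4 CCMMHhTt=8 CCMMHhtt=8 CCMMhhTt=4 CCMMhhtt=4 CCMmHHTt=8 CCMmHHtt=8 CCMmHhTt=16 CCMmHhtt=16 CCMmhhTt=8 CCMmhhtt=8 CCmmHHTt=4 CCmmHHtt=4 CCmmHhTt=8 CCmmHhtt=8 CCmmhhTt=4 CCmmhhtt=4 CcMMHHTt=4 CcMMHHtt=4 CcMMHhTt=8 CcMMHhtt=8 CcMMhhTt=4 CcMMhhtt=4 CcMmHHTt=8 CcMmHHtt=8 CcMmHhTt=16 CcMmHhtt=16 CcMmhhTt=8 CcMmhhtt=8 CcmmHHTt=4 CcmmHHtt=4 CcmmHhTt=8 CcmmHhtt=8 CcmmhhTt=4 Ccmmhhtt=4
CcmmHhTt hits 8/256; gcd=8; 8÷8/256÷8 = 1/32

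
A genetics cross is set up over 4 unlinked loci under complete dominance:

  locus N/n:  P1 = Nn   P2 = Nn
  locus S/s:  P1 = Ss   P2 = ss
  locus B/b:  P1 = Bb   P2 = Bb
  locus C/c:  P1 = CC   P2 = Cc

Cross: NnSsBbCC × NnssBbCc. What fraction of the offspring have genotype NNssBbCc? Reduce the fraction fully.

P(NNssBbCc) = 1/32

NnSsBbCC gametes: NSBC×2, NSbC×2, NsBC×2, NsbC×2, nSBC×2, nSbC×2, nsBC×2, nsbC×2
NnssBbCc gametes: NsBC×2, NsBc×2, NsbC×2, Nsbc×2, nsBC×2, nsBc×2, nsbC×2, nsbc×2
NnSsBbCC×NnssBbCc grid (16·16=256): NNSsBBCC=4 NNSsBBCc=4 NNSsBbCC=8 NNSsBbCc=8 NNSsbbCC=4 NNSsbbCc=4 NNssBBCC=4 NNssBBCc=4 NNssBbCC=8 NNssBbCc=8 NNssbbCC=4 NNssbbCc=4 NnSsBBCC=8 NnSsBBCc=8 NnSsBbCC=16 NnSsBbCc=16 NnSsbbCC=8 NnSsbbCc=8 NnssBBCC=8 NnssBBCc=8 NnssBbCC=16 NnssBbCc=16 NnssbbCC=8 NnssbbCc=8 nnSsBBCC=4 nnSsBBCc=4 nnSsBbCC=8 nnSsBbCc=8 nnSsbbCC=4 nnSsbbCc=4 nnssBBCC=4 nnssBBCc=4 nnssBbCC=8 nnssBbCc=8 nnssbbCC=4 nnssbbCc=4
NNssBbCc hits 8/256; gcd=8; 8÷8/256÷8 = 1/32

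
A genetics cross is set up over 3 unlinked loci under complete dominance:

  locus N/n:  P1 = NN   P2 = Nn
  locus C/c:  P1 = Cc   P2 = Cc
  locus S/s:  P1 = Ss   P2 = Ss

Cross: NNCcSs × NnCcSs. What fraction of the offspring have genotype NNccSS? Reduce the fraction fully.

NNCcSs gametes: NCS×2, NCs×2, NcS×2, Ncs×2
NnCcSs gametes: NCS×1, NCs×1, NcS×1, Ncs×1, nCS×1, nCs×1, ncS×1, ncs×1
NNCcSs×NnCcSs grid (8·8=64): NNCCSS=2 NNCCSs=4 NNCCss=2 NNCcSS=4 NNCcSs=8 NNCcss=4 NNccSS=2 NNccSs=4 NNccss=2 NnCCSS=2 NnCCSs=4 NnCCss=2 NnCcSS=4 NnCcSs=8 NnCcss=4 NnccSS=2 NnccSs=4 Nnccss=2
NNccSS hits 2/64; gcd=2; 2÷2/64÷2 = 1/32

P(NNccSS) = 1/32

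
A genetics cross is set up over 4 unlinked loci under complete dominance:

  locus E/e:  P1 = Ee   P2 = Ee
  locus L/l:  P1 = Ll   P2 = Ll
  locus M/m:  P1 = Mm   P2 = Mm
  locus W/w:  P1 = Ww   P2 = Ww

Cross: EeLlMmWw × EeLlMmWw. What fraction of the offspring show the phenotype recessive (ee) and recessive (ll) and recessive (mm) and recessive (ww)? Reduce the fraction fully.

P(ee ll mm ww) = 1/256

EeLlMmWw gametes: ELMW×1, ELMw×1, ELmW×1, ELmw×1, ElMW×1, ElMw×1, ElmW×1, Elmw×1, eLMW×1, eLMw×1, eLmW×1, eLmw×1, elMW×1, elMw×1, elmW×1, elmw×1
EeLlMmWw gametes: ELMW×1, ELMw×1, ELmW×1, ELmw×1, ElMW×1, ElMw×1, ElmW×1, Elmw×1, eLMW×1, eLMw×1, eLmW×1, eLmw×1, elMW×1, elMw×1, elmW×1, elmw×1
EeLlMmWw×EeLlMmWw grid (16·16=256): EELLMMWW=1 EELLMMWw=2 EELLMMww=1 EELLMmWW=2 EELLMmWw=4 EELLMmww=2 EELLmmWW=1 EELLmmWw=2 EELLmmww=1 EELlMMWW=2 EELlMMWw=4 EELlMMww=2 EELlMmWW=4 EELlMmWw=8 EELlMmww=4 EELlmmWW=2 EELlmmWw=4 EELlmmww=2 EEllMMWW=1 EEllMMWw=2 EEllMMww=1 EEllMmWW=2 EEllMmWw=4 EEllMmww=2 EEllmmWW=1 EEllmmWw=2 EEllmmww=1 EeLLMMWW=2 EeLLMMWw=4 EeLLMMww=2 EeLLMmWW=4 EeLLMmWw=8 EeLLMmww=4 EeLLmmWW=2 EeLLmmWw=4 EeLLmmww=2 EeLlMMWW=4 EeLlMMWw=8 EeLlMMww=4 EeLlMmWW=8 EeLlMmWw=16 EeLlMmww=8 EeLlmmWW=4 EeLlmmWw=8 EeLlmmww=4 EellMMWW=2 EellMMWw=4 EellMMww=2 EellMmWW=4 EellMmWw=8 EellMmww=4 EellmmWW=2 EellmmWw=4 Eellmmww=2 eeLLMMWW=1 eeLLMMWw=2 eeLLMMww=1 eeLLMmWW=2 eeLLMmWw=4 eeLLMmww=2 eeLLmmWW=1 eeLLmmWw=2 eeLLmmww=1 eeLlMMWW=2 eeLlMMWw=4 eeLlMMww=2 eeLlMmWW=4 eeLlMmWw=8 eeLlMmww=4 eeLlmmWW=2 eeLlmmWw=4 eeLlmmww=2 eellMMWW=1 eellMMWw=2 eellMMww=1 eellMmWW=2 eellMmWw=4 eellMmww=2 eellmmWW=1 eellmmWw=2 eellmmww=1
ee ll mm ww hits 1/256; gcd=1; 1÷1/256÷1 = 1/256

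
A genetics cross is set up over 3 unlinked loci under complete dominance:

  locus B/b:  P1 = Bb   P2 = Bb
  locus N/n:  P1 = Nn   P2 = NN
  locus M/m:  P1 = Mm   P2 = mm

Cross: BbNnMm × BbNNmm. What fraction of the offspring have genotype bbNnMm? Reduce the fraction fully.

P(bbNnMm) = 1/16

BbNnMm gametes: BNM×1, BNm×1, BnM×1, Bnm×1, bNM×1, bNm×1, bnM×1, bnm×1
BbNNmm gametes: BNm×4, bNm×4
BbNnMm×BbNNmm grid (8·8=64): BBNNMm=4 BBNNmm=4 BBNnMm=4 BBNnmm=4 BbNNMm=8 BbNNmm=8 BbNnMm=8 BbNnmm=8 bbNNMm=4 bbNNmm=4 bbNnMm=4 bbNnmm=4
bbNnMm hits 4/64; gcd=4; 4÷4/64÷4 = 1/16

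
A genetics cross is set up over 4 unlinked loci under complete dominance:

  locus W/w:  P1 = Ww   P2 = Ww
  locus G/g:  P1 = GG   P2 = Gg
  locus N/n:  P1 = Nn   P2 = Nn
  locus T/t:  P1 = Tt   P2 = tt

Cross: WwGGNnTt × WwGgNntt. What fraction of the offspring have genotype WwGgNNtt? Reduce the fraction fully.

WwGGNnTt gametes: WGNT×2, WGNt×2, WGnT×2, WGnt×2, wGNT×2, wGNt×2, wGnT×2, wGnt×2
WwGgNntt gametes: WGNt×2, WGnt×2, WgNt×2, Wgnt×2, wGNt×2, wGnt×2, wgNt×2, wgnt×2
WwGGNnTt×WwGgNntt grid (16·16=256): WWGGNNTt=4 WWGGNNtt=4 WWGGNnTt=8 WWGGNntt=8 WWGGnnTt=4 WWGGnntt=4 WWGgNNTt=4 WWGgNNtt=4 WWGgNnTt=8 WWGgNntt=8 WWGgnnTt=4 WWGgnntt=4 WwGGNNTt=8 WwGGNNtt=8 WwGGNnTt=16 WwGGNntt=16 WwGGnnTt=8 WwGGnntt=8 WwGgNNTt=8 WwGgNNtt=8 WwGgNnTt=16 WwGgNntt=16 WwGgnnTt=8 WwGgnntt=8 wwGGNNTt=4 wwGGNNtt=4 wwGGNnTt=8 wwGGNntt=8 wwGGnnTt=4 wwGGnntt=4 wwGgNNTt=4 wwGgNNtt=4 wwGgNnTt=8 wwGgNntt=8 wwGgnnTt=4 wwGgnntt=4
WwGgNNtt hits 8/256; gcd=8; 8÷8/256÷8 = 1/32

P(WwGgNNtt) = 1/32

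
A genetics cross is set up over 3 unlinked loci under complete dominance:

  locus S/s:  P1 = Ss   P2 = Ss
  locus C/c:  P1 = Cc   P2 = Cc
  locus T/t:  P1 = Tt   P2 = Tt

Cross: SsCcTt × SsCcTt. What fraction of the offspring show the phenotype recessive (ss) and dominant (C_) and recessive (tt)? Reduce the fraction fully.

P(ss C_ tt) = 3/64

SsCcTt gametes: SCT×1, SCt×1, ScT×1, Sct×1, sCT×1, sCt×1, scT×1, sct×1
SsCcTt gametes: SCT×1, SCt×1, ScT×1, Sct×1, sCT×1, sCt×1, scT×1, sct×1
SsCcTt×SsCcTt grid (8·8=64): SSCCTT=1 SSCCTt=2 SSCCtt=1 SSCcTT=2 SSCcTt=4 SSCctt=2 SSccTT=1 SSccTt=2 SScctt=1 SsCCTT=2 SsCCTt=4 SsCCtt=2 SsCcTT=4 SsCcTt=8 SsCctt=4 SsccTT=2 SsccTt=4 Sscctt=2 ssCCTT=1 ssCCTt=2 ssCCtt=1 ssCcTT=2 ssCcTt=4 ssCctt=2 ssccTT=1 ssccTt=2 sscctt=1
ss C_ tt hits 3/64; gcd=1; 3÷1/64÷1 = 3/64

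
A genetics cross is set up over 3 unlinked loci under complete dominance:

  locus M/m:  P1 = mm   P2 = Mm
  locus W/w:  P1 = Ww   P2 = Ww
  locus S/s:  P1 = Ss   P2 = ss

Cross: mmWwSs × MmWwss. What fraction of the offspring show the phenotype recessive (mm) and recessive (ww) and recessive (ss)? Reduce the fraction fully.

P(mm ww ss) = 1/16

mmWwSs gametes: mWS×2, mWs×2, mwS×2, mws×2
MmWwss gametes: MWs×2, Mws×2, mWs×2, mws×2
mmWwSs×MmWwss grid (8·8=64): MmWWSs=4 MmWWss=4 MmWwSs=8 MmWwss=8 MmwwSs=4 Mmwwss=4 mmWWSs=4 mmWWss=4 mmWwSs=8 mmWwss=8 mmwwSs=4 mmwwss=4
mm ww ss hits 4/64; gcd=4; 4÷4/64÷4 = 1/16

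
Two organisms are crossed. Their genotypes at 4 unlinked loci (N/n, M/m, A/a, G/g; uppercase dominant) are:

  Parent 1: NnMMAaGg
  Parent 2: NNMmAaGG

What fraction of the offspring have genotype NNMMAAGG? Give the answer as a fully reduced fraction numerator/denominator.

NnMMAaGg gametes: NMAG×2, NMAg×2, NMaG×2, NMag×2, nMAG×2, nMAg×2, nMaG×2, nMag×2
NNMmAaGG gametes: NMAG×4, NMaG×4, NmAG×4, NmaG×4
NnMMAaGg×NNMmAaGG grid (16·16=256): NNMMAAGG=8 NNMMAAGg=8 NNMMAaGG=16 NNMMAaGg=16 NNMMaaGG=8 NNMMaaGg=8 NNMmAAGG=8 NNMmAAGg=8 NNMmAaGG=16 NNMmAaGg=16 NNMmaaGG=8 NNMmaaGg=8 NnMMAAGG=8 NnMMAAGg=8 NnMMAaGG=16 NnMMAaGg=16 NnMMaaGG=8 NnMMaaGg=8 NnMmAAGG=8 NnMmAAGg=8 NnMmAaGG=16 NnMmAaGg=16 NnMmaaGG=8 NnMmaaGg=8
NNMMAAGG hits 8/256; gcd=8; 8÷8/256÷8 = 1/32

P(NNMMAAGG) = 1/32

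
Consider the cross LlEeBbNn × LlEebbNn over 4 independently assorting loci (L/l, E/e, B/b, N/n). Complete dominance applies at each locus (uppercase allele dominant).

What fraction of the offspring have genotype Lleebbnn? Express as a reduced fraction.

P(Lleebbnn) = 1/64

LlEeBbNn gametes: LEBN×1, LEBn×1, LEbN×1, LEbn×1, LeBN×1, LeBn×1, LebN×1, Lebn×1, lEBN×1, lEBn×1, lEbN×1, lEbn×1, leBN×1, leBn×1, lebN×1, lebn×1
LlEebbNn gametes: LEbN×2, LEbn×2, LebN×2, Lebn×2, lEbN×2, lEbn×2, lebN×2, lebn×2
LlEeBbNn×LlEebbNn grid (16·16=256): LLEEBbNN=2 LLEEBbNn=4 LLEEBbnn=2 LLEEbbNN=2 LLEEbbNn=4 LLEEbbnn=2 LLEeBbNN=4 LLEeBbNn=8 LLEeBbnn=4 LLEebbNN=4 LLEebbNn=8 LLEebbnn=4 LLeeBbNN=2 LLeeBbNn=4 LLeeBbnn=2 LLeebbNN=2 LLeebbNn=4 LLeebbnn=2 LlEEBbNN=4 LlEEBbNn=8 LlEEBbnn=4 LlEEbbNN=4 LlEEbbNn=8 LlEEbbnn=4 LlEeBbNN=8 LlEeBbNn=16 LlEeBbnn=8 LlEebbNN=8 LlEebbNn=16 LlEebbnn=8 LleeBbNN=4 LleeBbNn=8 LleeBbnn=4 LleebbNN=4 LleebbNn=8 Lleebbnn=4 llEEBbNN=2 llEEBbNn=4 llEEBbnn=2 llEEbbNN=2 llEEbbNn=4 llEEbbnn=2 llEeBbNN=4 llEeBbNn=8 llEeBbnn=4 llEebbNN=4 llEebbNn=8 llEebbnn=4 lleeBbNN=2 lleeBbNn=4 lleeBbnn=2 lleebbNN=2 lleebbNn=4 lleebbnn=2
Lleebbnn hits 4/256; gcd=4; 4÷4/256÷4 = 1/64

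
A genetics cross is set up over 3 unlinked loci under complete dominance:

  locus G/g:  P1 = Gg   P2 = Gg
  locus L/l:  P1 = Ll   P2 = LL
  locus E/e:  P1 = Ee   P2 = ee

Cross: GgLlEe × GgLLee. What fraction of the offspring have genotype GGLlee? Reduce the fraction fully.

GgLlEe gametes: GLE×1, GLe×1, GlE×1, Gle×1, gLE×1, gLe×1, glE×1, gle×1
GgLLee gametes: GLe×4, gLe×4
GgLlEe×GgLLee grid (8·8=64): GGLLEe=4 GGLLee=4 GGLlEe=4 GGLlee=4 GgLLEe=8 GgLLee=8 GgLlEe=8 GgLlee=8 ggLLEe=4 ggLLee=4 ggLlEe=4 ggLlee=4
GGLlee hits 4/64; gcd=4; 4÷4/64÷4 = 1/16

P(GGLlee) = 1/16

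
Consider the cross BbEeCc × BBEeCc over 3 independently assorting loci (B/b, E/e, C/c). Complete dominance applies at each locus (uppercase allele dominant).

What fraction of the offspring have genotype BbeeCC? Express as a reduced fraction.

P(BbeeCC) = 1/32

BbEeCc gametes: BEC×1, BEc×1, BeC×1, Bec×1, bEC×1, bEc×1, beC×1, bec×1
BBEeCc gametes: BEC×2, BEc×2, BeC×2, Bec×2
BbEeCc×BBEeCc grid (8·8=64): BBEECC=2 BBEECc=4 BBEEcc=2 BBEeCC=4 BBEeCc=8 BBEecc=4 BBeeCC=2 BBeeCc=4 BBeecc=2 BbEECC=2 BbEECc=4 BbEEcc=2 BbEeCC=4 BbEeCc=8 BbEecc=4 BbeeCC=2 BbeeCc=4 Bbeecc=2
BbeeCC hits 2/64; gcd=2; 2÷2/64÷2 = 1/32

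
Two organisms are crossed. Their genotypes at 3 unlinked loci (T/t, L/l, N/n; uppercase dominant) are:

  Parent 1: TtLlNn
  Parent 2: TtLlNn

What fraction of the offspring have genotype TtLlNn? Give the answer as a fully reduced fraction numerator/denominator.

TtLlNn gametes: TLN×1, TLn×1, TlN×1, Tln×1, tLN×1, tLn×1, tlN×1, tln×1
TtLlNn gametes: TLN×1, TLn×1, TlN×1, Tln×1, tLN×1, tLn×1, tlN×1, tln×1
TtLlNn×TtLlNn grid (8·8=64): TTLLNN=1 TTLLNn=2 TTLLnn=1 TTLlNN=2 TTLlNn=4 TTLlnn=2 TTllNN=1 TTllNn=2 TTllnn=1 TtLLNN=2 TtLLNn=4 TtLLnn=2 TtLlNN=4 TtLlNn=8 TtLlnn=4 TtllNN=2 TtllNn=4 Ttllnn=2 ttLLNN=1 ttLLNn=2 ttLLnn=1 ttLlNN=2 ttLlNn=4 ttLlnn=2 ttllNN=1 ttllNn=2 ttllnn=1
TtLlNn hits 8/64; gcd=8; 8÷8/64÷8 = 1/8

P(TtLlNn) = 1/8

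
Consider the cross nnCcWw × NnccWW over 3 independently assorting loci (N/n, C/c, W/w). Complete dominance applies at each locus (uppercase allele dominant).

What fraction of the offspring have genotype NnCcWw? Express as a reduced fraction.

P(NnCcWw) = 1/8

nnCcWw gametes: nCW×2, nCw×2, ncW×2, ncw×2
NnccWW gametes: NcW×4, ncW×4
nnCcWw×NnccWW grid (8·8=64): NnCcWW=8 NnCcWw=8 NnccWW=8 NnccWw=8 nnCcWW=8 nnCcWw=8 nnccWW=8 nnccWw=8
NnCcWw hits 8/64; gcd=8; 8÷8/64÷8 = 1/8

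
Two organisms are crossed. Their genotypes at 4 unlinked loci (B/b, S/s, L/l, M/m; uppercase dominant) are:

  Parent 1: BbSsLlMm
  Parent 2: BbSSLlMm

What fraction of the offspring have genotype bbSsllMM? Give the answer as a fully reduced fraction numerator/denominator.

P(bbSsllMM) = 1/128

BbSsLlMm gametes: BSLM×1, BSLm×1, BSlM×1, BSlm×1, BsLM×1, BsLm×1, BslM×1, Bslm×1, bSLM×1, bSLm×1, bSlM×1, bSlm×1, bsLM×1, bsLm×1, bslM×1, bslm×1
BbSSLlMm gametes: BSLM×2, BSLm×2, BSlM×2, BSlm×2, bSLM×2, bSLm×2, bSlM×2, bSlm×2
BbSsLlMm×BbSSLlMm grid (16·16=256): BBSSLLMM=2 BBSSLLMm=4 BBSSLLmm=2 BBSSLlMM=4 BBSSLlMm=8 BBSSLlmm=4 BBSSllMM=2 BBSSllMm=4 BBSSllmm=2 BBSsLLMM=2 BBSsLLMm=4 BBSsLLmm=2 BBSsLlMM=4 BBSsLlMm=8 BBSsLlmm=4 BBSsllMM=2 BBSsllMm=4 BBSsllmm=2 BbSSLLMM=4 BbSSLLMm=8 BbSSLLmm=4 BbSSLlMM=8 BbSSLlMm=16 BbSSLlmm=8 BbSSllMM=4 BbSSllMm=8 BbSSllmm=4 BbSsLLMM=4 BbSsLLMm=8 BbSsLLmm=4 BbSsLlMM=8 BbSsLlMm=16 BbSsLlmm=8 BbSsllMM=4 BbSsllMm=8 BbSsllmm=4 bbSSLLMM=2 bbSSLLMm=4 bbSSLLmm=2 bbSSLlMM=4 bbSSLlMm=8 bbSSLlmm=4 bbSSllMM=2 bbSSllMm=4 bbSSllmm=2 bbSsLLMM=2 bbSsLLMm=4 bbSsLLmm=2 bbSsLlMM=4 bbSsLlMm=8 bbSsLlmm=4 bbSsllMM=2 bbSsllMm=4 bbSsllmm=2
bbSsllMM hits 2/256; gcd=2; 2÷2/256÷2 = 1/128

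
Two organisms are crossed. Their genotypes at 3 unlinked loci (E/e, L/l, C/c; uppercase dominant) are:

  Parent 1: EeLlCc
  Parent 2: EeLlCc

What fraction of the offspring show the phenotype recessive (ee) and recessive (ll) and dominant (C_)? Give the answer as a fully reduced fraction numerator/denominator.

P(ee ll C_) = 3/64

EeLlCc gametes: ELC×1, ELc×1, ElC×1, Elc×1, eLC×1, eLc×1, elC×1, elc×1
EeLlCc gametes: ELC×1, ELc×1, ElC×1, Elc×1, eLC×1, eLc×1, elC×1, elc×1
EeLlCc×EeLlCc grid (8·8=64): EELLCC=1 EELLCc=2 EELLcc=1 EELlCC=2 EELlCc=4 EELlcc=2 EEllCC=1 EEllCc=2 EEllcc=1 EeLLCC=2 EeLLCc=4 EeLLcc=2 EeLlCC=4 EeLlCc=8 EeLlcc=4 EellCC=2 EellCc=4 Eellcc=2 eeLLCC=1 eeLLCc=2 eeLLcc=1 eeLlCC=2 eeLlCc=4 eeLlcc=2 eellCC=1 eellCc=2 eellcc=1
ee ll C_ hits 3/64; gcd=1; 3÷1/64÷1 = 3/64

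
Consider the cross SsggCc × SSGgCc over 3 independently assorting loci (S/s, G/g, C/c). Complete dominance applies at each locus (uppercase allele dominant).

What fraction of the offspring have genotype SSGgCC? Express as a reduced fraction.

P(SSGgCC) = 1/16

SsggCc gametes: SgC×2, Sgc×2, sgC×2, sgc×2
SSGgCc gametes: SGC×2, SGc×2, SgC×2, Sgc×2
SsggCc×SSGgCc grid (8·8=64): SSGgCC=4 SSGgCc=8 SSGgcc=4 SSggCC=4 SSggCc=8 SSggcc=4 SsGgCC=4 SsGgCc=8 SsGgcc=4 SsggCC=4 SsggCc=8 Ssggcc=4
SSGgCC hits 4/64; gcd=4; 4÷4/64÷4 = 1/16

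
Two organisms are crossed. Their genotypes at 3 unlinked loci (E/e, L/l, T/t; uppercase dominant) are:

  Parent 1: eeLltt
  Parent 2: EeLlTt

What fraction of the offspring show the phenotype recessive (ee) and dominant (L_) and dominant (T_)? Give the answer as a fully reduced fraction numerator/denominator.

eeLltt gametes: eLt×4, elt×4
EeLlTt gametes: ELT×1, ELt×1, ElT×1, Elt×1, eLT×1, eLt×1, elT×1, elt×1
eeLltt×EeLlTt grid (8·8=64): EeLLTt=4 EeLLtt=4 EeLlTt=8 EeLltt=8 EellTt=4 Eelltt=4 eeLLTt=4 eeLLtt=4 eeLlTt=8 eeLltt=8 eellTt=4 eelltt=4
ee L_ T_ hits 12/64; gcd=4; 12÷4/64÷4 = 3/16

P(ee L_ T_) = 3/16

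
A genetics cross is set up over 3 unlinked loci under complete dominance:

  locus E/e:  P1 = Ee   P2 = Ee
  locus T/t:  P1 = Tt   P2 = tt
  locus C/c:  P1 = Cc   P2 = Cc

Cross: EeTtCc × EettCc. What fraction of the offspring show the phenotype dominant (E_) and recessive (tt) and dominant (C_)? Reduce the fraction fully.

EeTtCc gametes: ETC×1, ETc×1, EtC×1, Etc×1, eTC×1, eTc×1, etC×1, etc×1
EettCc gametes: EtC×2, Etc×2, etC×2, etc×2
EeTtCc×EettCc grid (8·8=64): EETtCC=2 EETtCc=4 EETtcc=2 EEttCC=2 EEttCc=4 EEttcc=2 EeTtCC=4 EeTtCc=8 EeTtcc=4 EettCC=4 EettCc=8 Eettcc=4 eeTtCC=2 eeTtCc=4 eeTtcc=2 eettCC=2 eettCc=4 eettcc=2
E_ tt C_ hits 18/64; gcd=2; 18÷2/64÷2 = 9/32

P(E_ tt C_) = 9/32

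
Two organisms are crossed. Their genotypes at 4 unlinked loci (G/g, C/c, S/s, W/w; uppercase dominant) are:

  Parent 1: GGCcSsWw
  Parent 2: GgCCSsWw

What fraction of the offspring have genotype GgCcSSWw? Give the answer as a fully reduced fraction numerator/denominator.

GGCcSsWw gametes: GCSW×2, GCSw×2, GCsW×2, GCsw×2, GcSW×2, GcSw×2, GcsW×2, Gcsw×2
GgCCSsWw gametes: GCSW×2, GCSw×2, GCsW×2, GCsw×2, gCSW×2, gCSw×2, gCsW×2, gCsw×2
GGCcSsWw×GgCCSsWw grid (16·16=256): GGCCSSWW=4 GGCCSSWw=8 GGCCSSww=4 GGCCSsWW=8 GGCCSsWw=16 GGCCSsww=8 GGCCssWW=4 GGCCssWw=8 GGCCssww=4 GGCcSSWW=4 GGCcSSWw=8 GGCcSSww=4 GGCcSsWW=8 GGCcSsWw=16 GGCcSsww=8 GGCcssWW=4 GGCcssWw=8 GGCcssww=4 GgCCSSWW=4 GgCCSSWw=8 GgCCSSww=4 GgCCSsWW=8 GgCCSsWw=16 GgCCSsww=8 GgCCssWW=4 GgCCssWw=8 GgCCssww=4 GgCcSSWW=4 GgCcSSWw=8 GgCcSSww=4 GgCcSsWW=8 GgCcSsWw=16 GgCcSsww=8 GgCcssWW=4 GgCcssWw=8 GgCcssww=4
GgCcSSWw hits 8/256; gcd=8; 8÷8/256÷8 = 1/32

P(GgCcSSWw) = 1/32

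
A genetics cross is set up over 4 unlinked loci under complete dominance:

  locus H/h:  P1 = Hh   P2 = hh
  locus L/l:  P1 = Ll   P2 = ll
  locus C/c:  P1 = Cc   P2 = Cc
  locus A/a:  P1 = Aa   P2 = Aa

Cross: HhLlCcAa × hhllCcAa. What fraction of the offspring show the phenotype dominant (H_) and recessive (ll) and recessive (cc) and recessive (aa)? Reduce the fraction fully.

HhLlCcAa gametes: HLCA×1, HLCa×1, HLcA×1, HLca×1, HlCA×1, HlCa×1, HlcA×1, Hlca×1, hLCA×1, hLCa×1, hLcA×1, hLca×1, hlCA×1, hlCa×1, hlcA×1, hlca×1
hhllCcAa gametes: hlCA×4, hlCa×4, hlcA×4, hlca×4
HhLlCcAa×hhllCcAa grid (16·16=256): HhLlCCAA=4 HhLlCCAa=8 HhLlCCaa=4 HhLlCcAA=8 HhLlCcAa=16 HhLlCcaa=8 HhLlccAA=4 HhLlccAa=8 HhLlccaa=4 HhllCCAA=4 HhllCCAa=8 HhllCCaa=4 HhllCcAA=8 HhllCcAa=16 HhllCcaa=8 HhllccAA=4 HhllccAa=8 Hhllccaa=4 hhLlCCAA=4 hhLlCCAa=8 hhLlCCaa=4 hhLlCcAA=8 hhLlCcAa=16 hhLlCcaa=8 hhLlccAA=4 hhLlccAa=8 hhLlccaa=4 hhllCCAA=4 hhllCCAa=8 hhllCCaa=4 hhllCcAA=8 hhllCcAa=16 hhllCcaa=8 hhllccAA=4 hhllccAa=8 hhllccaa=4
H_ ll cc aa hits 4/256; gcd=4; 4÷4/256÷4 = 1/64

P(H_ ll cc aa) = 1/64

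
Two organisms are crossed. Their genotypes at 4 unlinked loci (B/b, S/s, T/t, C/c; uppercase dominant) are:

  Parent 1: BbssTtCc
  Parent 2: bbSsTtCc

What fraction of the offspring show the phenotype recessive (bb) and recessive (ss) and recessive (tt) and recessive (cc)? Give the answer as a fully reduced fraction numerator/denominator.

BbssTtCc gametes: BsTC×2, BsTc×2, BstC×2, Bstc×2, bsTC×2, bsTc×2, bstC×2, bstc×2
bbSsTtCc gametes: bSTC×2, bSTc×2, bStC×2, bStc×2, bsTC×2, bsTc×2, bstC×2, bstc×2
BbssTtCc×bbSsTtCc grid (16·16=256): BbSsTTCC=4 BbSsTTCc=8 BbSsTTcc=4 BbSsTtCC=8 BbSsTtCc=16 BbSsTtcc=8 BbSsttCC=4 BbSsttCc=8 BbSsttcc=4 BbssTTCC=4 BbssTTCc=8 BbssTTcc=4 BbssTtCC=8 BbssTtCc=16 BbssTtcc=8 BbssttCC=4 BbssttCc=8 Bbssttcc=4 bbSsTTCC=4 bbSsTTCc=8 bbSsTTcc=4 bbSsTtCC=8 bbSsTtCc=16 bbSsTtcc=8 bbSsttCC=4 bbSsttCc=8 bbSsttcc=4 bbssTTCC=4 bbssTTCc=8 bbssTTcc=4 bbssTtCC=8 bbssTtCc=16 bbssTtcc=8 bbssttCC=4 bbssttCc=8 bbssttcc=4
bb ss tt cc hits 4/256; gcd=4; 4÷4/256÷4 = 1/64

P(bb ss tt cc) = 1/64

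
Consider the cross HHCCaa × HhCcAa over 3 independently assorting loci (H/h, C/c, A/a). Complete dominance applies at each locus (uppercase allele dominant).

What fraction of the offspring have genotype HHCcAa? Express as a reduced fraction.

P(HHCcAa) = 1/8

HHCCaa gametes: HCa×8
HhCcAa gametes: HCA×1, HCa×1, HcA×1, Hca×1, hCA×1, hCa×1, hcA×1, hca×1
HHCCaa×HhCcAa grid (8·8=64): HHCCAa=8 HHCCaa=8 HHCcAa=8 HHCcaa=8 HhCCAa=8 HhCCaa=8 HhCcAa=8 HhCcaa=8
HHCcAa hits 8/64; gcd=8; 8÷8/64÷8 = 1/8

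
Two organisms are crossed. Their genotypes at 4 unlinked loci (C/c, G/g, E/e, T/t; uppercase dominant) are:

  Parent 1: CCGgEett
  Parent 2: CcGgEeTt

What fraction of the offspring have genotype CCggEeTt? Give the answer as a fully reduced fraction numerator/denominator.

CCGgEett gametes: CGEt×4, CGet×4, CgEt×4, Cget×4
CcGgEeTt gametes: CGET×1, CGEt×1, CGeT×1, CGet×1, CgET×1, CgEt×1, CgeT×1, Cget×1, cGET×1, cGEt×1, cGeT×1, cGet×1, cgET×1, cgEt×1, cgeT×1, cget×1
CCGgEett×CcGgEeTt grid (16·16=256): CCGGEETt=4 CCGGEEtt=4 CCGGEeTt=8 CCGGEett=8 CCGGeeTt=4 CCGGeett=4 CCGgEETt=8 CCGgEEtt=8 CCGgEeTt=16 CCGgEett=16 CCGgeeTt=8 CCGgeett=8 CCggEETt=4 CCggEEtt=4 CCggEeTt=8 CCggEett=8 CCggeeTt=4 CCggeett=4 CcGGEETt=4 CcGGEEtt=4 CcGGEeTt=8 CcGGEett=8 CcGGeeTt=4 CcGGeett=4 CcGgEETt=8 CcGgEEtt=8 CcGgEeTt=16 CcGgEett=16 CcGgeeTt=8 CcGgeett=8 CcggEETt=4 CcggEEtt=4 CcggEeTt=8 CcggEett=8 CcggeeTt=4 Ccggeett=4
CCggEeTt hits 8/256; gcd=8; 8÷8/256÷8 = 1/32

P(CCggEeTt) = 1/32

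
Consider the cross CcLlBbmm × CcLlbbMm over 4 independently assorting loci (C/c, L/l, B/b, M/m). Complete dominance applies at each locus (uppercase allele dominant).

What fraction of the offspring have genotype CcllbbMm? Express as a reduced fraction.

P(CcllbbMm) = 1/32

CcLlBbmm gametes: CLBm×2, CLbm×2, ClBm×2, Clbm×2, cLBm×2, cLbm×2, clBm×2, clbm×2
CcLlbbMm gametes: CLbM×2, CLbm×2, ClbM×2, Clbm×2, cLbM×2, cLbm×2, clbM×2, clbm×2
CcLlBbmm×CcLlbbMm grid (16·16=256): CCLLBbMm=4 CCLLBbmm=4 CCLLbbMm=4 CCLLbbmm=4 CCLlBbMm=8 CCLlBbmm=8 CCLlbbMm=8 CCLlbbmm=8 CCllBbMm=4 CCllBbmm=4 CCllbbMm=4 CCllbbmm=4 CcLLBbMm=8 CcLLBbmm=8 CcLLbbMm=8 CcLLbbmm=8 CcLlBbMm=16 CcLlBbmm=16 CcLlbbMm=16 CcLlbbmm=16 CcllBbMm=8 CcllBbmm=8 CcllbbMm=8 Ccllbbmm=8 ccLLBbMm=4 ccLLBbmm=4 ccLLbbMm=4 ccLLbbmm=4 ccLlBbMm=8 ccLlBbmm=8 ccLlbbMm=8 ccLlbbmm=8 ccllBbMm=4 ccllBbmm=4 ccllbbMm=4 ccllbbmm=4
CcllbbMm hits 8/256; gcd=8; 8÷8/256÷8 = 1/32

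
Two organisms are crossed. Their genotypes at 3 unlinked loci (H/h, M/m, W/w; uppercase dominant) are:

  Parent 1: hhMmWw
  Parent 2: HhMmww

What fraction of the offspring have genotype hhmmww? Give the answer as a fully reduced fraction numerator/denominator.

P(hhmmww) = 1/16

hhMmWw gametes: hMW×2, hMw×2, hmW×2, hmw×2
HhMmww gametes: HMw×2, Hmw×2, hMw×2, hmw×2
hhMmWw×HhMmww grid (8·8=64): HhMMWw=4 HhMMww=4 HhMmWw=8 HhMmww=8 HhmmWw=4 Hhmmww=4 hhMMWw=4 hhMMww=4 hhMmWw=8 hhMmww=8 hhmmWw=4 hhmmww=4
hhmmww hits 4/64; gcd=4; 4÷4/64÷4 = 1/16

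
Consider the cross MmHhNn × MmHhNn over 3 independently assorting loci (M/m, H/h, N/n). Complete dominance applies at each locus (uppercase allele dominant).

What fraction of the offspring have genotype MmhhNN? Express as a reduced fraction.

P(MmhhNN) = 1/32

MmHhNn gametes: MHN×1, MHn×1, MhN×1, Mhn×1, mHN×1, mHn×1, mhN×1, mhn×1
MmHhNn gametes: MHN×1, MHn×1, MhN×1, Mhn×1, mHN×1, mHn×1, mhN×1, mhn×1
MmHhNn×MmHhNn grid (8·8=64): MMHHNN=1 MMHHNn=2 MMHHnn=1 MMHhNN=2 MMHhNn=4 MMHhnn=2 MMhhNN=1 MMhhNn=2 MMhhnn=1 MmHHNN=2 MmHHNn=4 MmHHnn=2 MmHhNN=4 MmHhNn=8 MmHhnn=4 MmhhNN=2 MmhhNn=4 Mmhhnn=2 mmHHNN=1 mmHHNn=2 mmHHnn=1 mmHhNN=2 mmHhNn=4 mmHhnn=2 mmhhNN=1 mmhhNn=2 mmhhnn=1
MmhhNN hits 2/64; gcd=2; 2÷2/64÷2 = 1/32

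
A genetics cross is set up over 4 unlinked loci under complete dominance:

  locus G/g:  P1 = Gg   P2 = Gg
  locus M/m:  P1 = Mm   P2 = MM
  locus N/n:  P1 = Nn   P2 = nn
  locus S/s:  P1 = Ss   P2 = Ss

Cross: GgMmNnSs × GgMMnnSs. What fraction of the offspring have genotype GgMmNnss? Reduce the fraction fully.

P(GgMmNnss) = 1/32

GgMmNnSs gametes: GMNS×1, GMNs×1, GMnS×1, GMns×1, GmNS×1, GmNs×1, GmnS×1, Gmns×1, gMNS×1, gMNs×1, gMnS×1, gMns×1, gmNS×1, gmNs×1, gmnS×1, gmns×1
GgMMnnSs gametes: GMnS×4, GMns×4, gMnS×4, gMns×4
GgMmNnSs×GgMMnnSs grid (16·16=256): GGMMNnSS=4 GGMMNnSs=8 GGMMNnss=4 GGMMnnSS=4 GGMMnnSs=8 GGMMnnss=4 GGMmNnSS=4 GGMmNnSs=8 GGMmNnss=4 GGMmnnSS=4 GGMmnnSs=8 GGMmnnss=4 GgMMNnSS=8 GgMMNnSs=16 GgMMNnss=8 GgMMnnSS=8 GgMMnnSs=16 GgMMnnss=8 GgMmNnSS=8 GgMmNnSs=16 GgMmNnss=8 GgMmnnSS=8 GgMmnnSs=16 GgMmnnss=8 ggMMNnSS=4 ggMMNnSs=8 ggMMNnss=4 ggMMnnSS=4 ggMMnnSs=8 ggMMnnss=4 ggMmNnSS=4 ggMmNnSs=8 ggMmNnss=4 ggMmnnSS=4 ggMmnnSs=8 ggMmnnss=4
GgMmNnss hits 8/256; gcd=8; 8÷8/256÷8 = 1/32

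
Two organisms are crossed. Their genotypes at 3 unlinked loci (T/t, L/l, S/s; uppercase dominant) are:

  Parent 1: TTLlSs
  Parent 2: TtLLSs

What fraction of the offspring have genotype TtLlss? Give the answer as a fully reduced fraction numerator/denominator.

TTLlSs gametes: TLS×2, TLs×2, TlS×2, Tls×2
TtLLSs gametes: TLS×2, TLs×2, tLS×2, tLs×2
TTLlSs×TtLLSs grid (8·8=64): TTLLSS=4 TTLLSs=8 TTLLss=4 TTLlSS=4 TTLlSs=8 TTLlss=4 TtLLSS=4 TtLLSs=8 TtLLss=4 TtLlSS=4 TtLlSs=8 TtLlss=4
TtLlss hits 4/64; gcd=4; 4÷4/64÷4 = 1/16

P(TtLlss) = 1/16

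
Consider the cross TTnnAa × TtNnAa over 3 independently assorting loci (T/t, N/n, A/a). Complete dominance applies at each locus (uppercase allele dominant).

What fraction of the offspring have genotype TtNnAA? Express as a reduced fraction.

TTnnAa gametes: TnA×4, Tna×4
TtNnAa gametes: TNA×1, TNa×1, TnA×1, Tna×1, tNA×1, tNa×1, tnA×1, tna×1
TTnnAa×TtNnAa grid (8·8=64): TTNnAA=4 TTNnAa=8 TTNnaa=4 TTnnAA=4 TTnnAa=8 TTnnaa=4 TtNnAA=4 TtNnAa=8 TtNnaa=4 TtnnAA=4 TtnnAa=8 Ttnnaa=4
TtNnAA hits 4/64; gcd=4; 4÷4/64÷4 = 1/16

P(TtNnAA) = 1/16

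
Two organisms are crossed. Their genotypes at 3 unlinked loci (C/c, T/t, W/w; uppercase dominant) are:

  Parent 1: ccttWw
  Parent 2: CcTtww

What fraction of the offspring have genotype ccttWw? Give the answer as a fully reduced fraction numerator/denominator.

P(ccttWw) = 1/8

ccttWw gametes: ctW×4, ctw×4
CcTtww gametes: CTw×2, Ctw×2, cTw×2, ctw×2
ccttWw×CcTtww grid (8·8=64): CcTtWw=8 CcTtww=8 CcttWw=8 Ccttww=8 ccTtWw=8 ccTtww=8 ccttWw=8 ccttww=8
ccttWw hits 8/64; gcd=8; 8÷8/64÷8 = 1/8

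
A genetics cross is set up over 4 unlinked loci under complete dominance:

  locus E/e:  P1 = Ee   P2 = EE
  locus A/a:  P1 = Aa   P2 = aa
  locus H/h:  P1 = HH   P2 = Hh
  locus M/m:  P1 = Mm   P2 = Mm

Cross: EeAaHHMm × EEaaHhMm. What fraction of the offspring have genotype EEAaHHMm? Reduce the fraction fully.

P(EEAaHHMm) = 1/16

EeAaHHMm gametes: EAHM×2, EAHm×2, EaHM×2, EaHm×2, eAHM×2, eAHm×2, eaHM×2, eaHm×2
EEaaHhMm gametes: EaHM×4, EaHm×4, EahM×4, Eahm×4
EeAaHHMm×EEaaHhMm grid (16·16=256): EEAaHHMM=8 EEAaHHMm=16 EEAaHHmm=8 EEAaHhMM=8 EEAaHhMm=16 EEAaHhmm=8 EEaaHHMM=8 EEaaHHMm=16 EEaaHHmm=8 EEaaHhMM=8 EEaaHhMm=16 EEaaHhmm=8 EeAaHHMM=8 EeAaHHMm=16 EeAaHHmm=8 EeAaHhMM=8 EeAaHhMm=16 EeAaHhmm=8 EeaaHHMM=8 EeaaHHMm=16 EeaaHHmm=8 EeaaHhMM=8 EeaaHhMm=16 EeaaHhmm=8
EEAaHHMm hits 16/256; gcd=16; 16÷16/256÷16 = 1/16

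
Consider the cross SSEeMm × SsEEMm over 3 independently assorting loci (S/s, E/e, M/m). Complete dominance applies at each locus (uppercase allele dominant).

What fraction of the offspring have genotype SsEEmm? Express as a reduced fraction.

P(SsEEmm) = 1/16

SSEeMm gametes: SEM×2, SEm×2, SeM×2, Sem×2
SsEEMm gametes: SEM×2, SEm×2, sEM×2, sEm×2
SSEeMm×SsEEMm grid (8·8=64): SSEEMM=4 SSEEMm=8 SSEEmm=4 SSEeMM=4 SSEeMm=8 SSEemm=4 SsEEMM=4 SsEEMm=8 SsEEmm=4 SsEeMM=4 SsEeMm=8 SsEemm=4
SsEEmm hits 4/64; gcd=4; 4÷4/64÷4 = 1/16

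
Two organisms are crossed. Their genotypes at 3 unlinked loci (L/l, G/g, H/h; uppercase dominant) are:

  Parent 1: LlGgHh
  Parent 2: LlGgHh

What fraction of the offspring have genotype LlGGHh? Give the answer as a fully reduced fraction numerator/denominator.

LlGgHh gametes: LGH×1, LGh×1, LgH×1, Lgh×1, lGH×1, lGh×1, lgH×1, lgh×1
LlGgHh gametes: LGH×1, LGh×1, LgH×1, Lgh×1, lGH×1, lGh×1, lgH×1, lgh×1
LlGgHh×LlGgHh grid (8·8=64): LLGGHH=1 LLGGHh=2 LLGGhh=1 LLGgHH=2 LLGgHh=4 LLGghh=2 LLggHH=1 LLggHh=2 LLgghh=1 LlGGHH=2 LlGGHh=4 LlGGhh=2 LlGgHH=4 LlGgHh=8 LlGghh=4 LlggHH=2 LlggHh=4 Llgghh=2 llGGHH=1 llGGHh=2 llGGhh=1 llGgHH=2 llGgHh=4 llGghh=2 llggHH=1 llggHh=2 llgghh=1
LlGGHh hits 4/64; gcd=4; 4÷4/64÷4 = 1/16

P(LlGGHh) = 1/16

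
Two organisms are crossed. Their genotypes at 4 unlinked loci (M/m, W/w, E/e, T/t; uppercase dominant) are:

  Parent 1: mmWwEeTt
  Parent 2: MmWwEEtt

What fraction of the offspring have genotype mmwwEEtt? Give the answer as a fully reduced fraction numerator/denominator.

mmWwEeTt gametes: mWET×2, mWEt×2, mWeT×2, mWet×2, mwET×2, mwEt×2, mweT×2, mwet×2
MmWwEEtt gametes: MWEt×4, MwEt×4, mWEt×4, mwEt×4
mmWwEeTt×MmWwEEtt grid (16·16=256): MmWWEETt=8 MmWWEEtt=8 MmWWEeTt=8 MmWWEett=8 MmWwEETt=16 MmWwEEtt=16 MmWwEeTt=16 MmWwEett=16 MmwwEETt=8 MmwwEEtt=8 MmwwEeTt=8 MmwwEett=8 mmWWEETt=8 mmWWEEtt=8 mmWWEeTt=8 mmWWEett=8 mmWwEETt=16 mmWwEEtt=16 mmWwEeTt=16 mmWwEett=16 mmwwEETt=8 mmwwEEtt=8 mmwwEeTt=8 mmwwEett=8
mmwwEEtt hits 8/256; gcd=8; 8÷8/256÷8 = 1/32

P(mmwwEEtt) = 1/32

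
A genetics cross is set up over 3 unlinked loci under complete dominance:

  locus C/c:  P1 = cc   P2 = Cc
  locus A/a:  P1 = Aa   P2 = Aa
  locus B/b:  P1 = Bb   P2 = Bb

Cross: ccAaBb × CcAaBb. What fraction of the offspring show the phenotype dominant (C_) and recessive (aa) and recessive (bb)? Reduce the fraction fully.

P(C_ aa bb) = 1/32

ccAaBb gametes: cAB×2, cAb×2, caB×2, cab×2
CcAaBb gametes: CAB×1, CAb×1, CaB×1, Cab×1, cAB×1, cAb×1, caB×1, cab×1
ccAaBb×CcAaBb grid (8·8=64): CcAABB=2 CcAABb=4 CcAAbb=2 CcAaBB=4 CcAaBb=8 CcAabb=4 CcaaBB=2 CcaaBb=4 Ccaabb=2 ccAABB=2 ccAABb=4 ccAAbb=2 ccAaBB=4 ccAaBb=8 ccAabb=4 ccaaBB=2 ccaaBb=4 ccaabb=2
C_ aa bb hits 2/64; gcd=2; 2÷2/64÷2 = 1/32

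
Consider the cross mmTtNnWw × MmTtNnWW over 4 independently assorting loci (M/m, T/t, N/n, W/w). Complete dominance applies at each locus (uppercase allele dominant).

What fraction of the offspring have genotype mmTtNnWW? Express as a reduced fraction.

mmTtNnWw gametes: mTNW×2, mTNw×2, mTnW×2, mTnw×2, mtNW×2, mtNw×2, mtnW×2, mtnw×2
MmTtNnWW gametes: MTNW×2, MTnW×2, MtNW×2, MtnW×2, mTNW×2, mTnW×2, mtNW×2, mtnW×2
mmTtNnWw×MmTtNnWW grid (16·16=256): MmTTNNWW=4 MmTTNNWw=4 MmTTNnWW=8 MmTTNnWw=8 MmTTnnWW=4 MmTTnnWw=4 MmTtNNWW=8 MmTtNNWw=8 MmTtNnWW=16 MmTtNnWw=16 MmTtnnWW=8 MmTtnnWw=8 MmttNNWW=4 MmttNNWw=4 MmttNnWW=8 MmttNnWw=8 MmttnnWW=4 MmttnnWw=4 mmTTNNWW=4 mmTTNNWw=4 mmTTNnWW=8 mmTTNnWw=8 mmTTnnWW=4 mmTTnnWw=4 mmTtNNWW=8 mmTtNNWw=8 mmTtNnWW=16 mmTtNnWw=16 mmTtnnWW=8 mmTtnnWw=8 mmttNNWW=4 mmttNNWw=4 mmttNnWW=8 mmttNnWw=8 mmttnnWW=4 mmttnnWw=4
mmTtNnWW hits 16/256; gcd=16; 16÷16/256÷16 = 1/16

P(mmTtNnWW) = 1/16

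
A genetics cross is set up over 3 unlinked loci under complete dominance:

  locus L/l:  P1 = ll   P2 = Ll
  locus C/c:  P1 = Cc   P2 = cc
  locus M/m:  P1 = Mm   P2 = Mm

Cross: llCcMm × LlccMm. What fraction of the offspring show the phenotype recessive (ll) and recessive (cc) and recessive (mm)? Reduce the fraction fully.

llCcMm gametes: lCM×2, lCm×2, lcM×2, lcm×2
LlccMm gametes: LcM×2, Lcm×2, lcM×2, lcm×2
llCcMm×LlccMm grid (8·8=64): LlCcMM=4 LlCcMm=8 LlCcmm=4 LlccMM=4 LlccMm=8 Llccmm=4 llCcMM=4 llCcMm=8 llCcmm=4 llccMM=4 llccMm=8 llccmm=4
ll cc mm hits 4/64; gcd=4; 4÷4/64÷4 = 1/16

P(ll cc mm) = 1/16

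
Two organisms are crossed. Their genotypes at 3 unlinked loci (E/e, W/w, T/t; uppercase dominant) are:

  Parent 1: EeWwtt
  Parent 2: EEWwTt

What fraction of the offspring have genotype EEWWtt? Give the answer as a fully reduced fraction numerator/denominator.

EeWwtt gametes: EWt×2, Ewt×2, eWt×2, ewt×2
EEWwTt gametes: EWT×2, EWt×2, EwT×2, Ewt×2
EeWwtt×EEWwTt grid (8·8=64): EEWWTt=4 EEWWtt=4 EEWwTt=8 EEWwtt=8 EEwwTt=4 EEwwtt=4 EeWWTt=4 EeWWtt=4 EeWwTt=8 EeWwtt=8 EewwTt=4 Eewwtt=4
EEWWtt hits 4/64; gcd=4; 4÷4/64÷4 = 1/16

P(EEWWtt) = 1/16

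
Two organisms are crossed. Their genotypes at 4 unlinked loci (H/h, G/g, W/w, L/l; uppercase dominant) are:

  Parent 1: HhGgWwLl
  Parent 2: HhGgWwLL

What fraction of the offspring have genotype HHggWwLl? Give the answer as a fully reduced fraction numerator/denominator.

HhGgWwLl gametes: HGWL×1, HGWl×1, HGwL×1, HGwl×1, HgWL×1, HgWl×1, HgwL×1, Hgwl×1, hGWL×1, hGWl×1, hGwL×1, hGwl×1, hgWL×1, hgWl×1, hgwL×1, hgwl×1
HhGgWwLL gametes: HGWL×2, HGwL×2, HgWL×2, HgwL×2, hGWL×2, hGwL×2, hgWL×2, hgwL×2
HhGgWwLl×HhGgWwLL grid (16·16=256): HHGGWWLL=2 HHGGWWLl=2 HHGGWwLL=4 HHGGWwLl=4 HHGGwwLL=2 HHGGwwLl=2 HHGgWWLL=4 HHGgWWLl=4 HHGgWwLL=8 HHGgWwLl=8 HHGgwwLL=4 HHGgwwLl=4 HHggWWLL=2 HHggWWLl=2 HHggWwLL=4 HHggWwLl=4 HHggwwLL=2 HHggwwLl=2 HhGGWWLL=4 HhGGWWLl=4 HhGGWwLL=8 HhGGWwLl=8 HhGGwwLL=4 HhGGwwLl=4 HhGgWWLL=8 HhGgWWLl=8 HhGgWwLL=16 HhGgWwLl=16 HhGgwwLL=8 HhGgwwLl=8 HhggWWLL=4 HhggWWLl=4 HhggWwLL=8 HhggWwLl=8 HhggwwLL=4 HhggwwLl=4 hhGGWWLL=2 hhGGWWLl=2 hhGGWwLL=4 hhGGWwLl=4 hhGGwwLL=2 hhGGwwLl=2 hhGgWWLL=4 hhGgWWLl=4 hhGgWwLL=8 hhGgWwLl=8 hhGgwwLL=4 hhGgwwLl=4 hhggWWLL=2 hhggWWLl=2 hhggWwLL=4 hhggWwLl=4 hhggwwLL=2 hhggwwLl=2
HHggWwLl hits 4/256; gcd=4; 4÷4/256÷4 = 1/64

P(HHggWwLl) = 1/64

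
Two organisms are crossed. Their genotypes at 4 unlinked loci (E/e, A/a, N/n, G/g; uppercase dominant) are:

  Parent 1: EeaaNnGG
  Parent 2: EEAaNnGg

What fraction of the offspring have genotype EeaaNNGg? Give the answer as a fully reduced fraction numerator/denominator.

EeaaNnGG gametes: EaNG×4, EanG×4, eaNG×4, eanG×4
EEAaNnGg gametes: EANG×2, EANg×2, EAnG×2, EAng×2, EaNG×2, EaNg×2, EanG×2, Eang×2
EeaaNnGG×EEAaNnGg grid (16·16=256): EEAaNNGG=8 EEAaNNGg=8 EEAaNnGG=16 EEAaNnGg=16 EEAannGG=8 EEAannGg=8 EEaaNNGG=8 EEaaNNGg=8 EEaaNnGG=16 EEaaNnGg=16 EEaannGG=8 EEaannGg=8 EeAaNNGG=8 EeAaNNGg=8 EeAaNnGG=16 EeAaNnGg=16 EeAannGG=8 EeAannGg=8 EeaaNNGG=8 EeaaNNGg=8 EeaaNnGG=16 EeaaNnGg=16 EeaannGG=8 EeaannGg=8
EeaaNNGg hits 8/256; gcd=8; 8÷8/256÷8 = 1/32

P(EeaaNNGg) = 1/32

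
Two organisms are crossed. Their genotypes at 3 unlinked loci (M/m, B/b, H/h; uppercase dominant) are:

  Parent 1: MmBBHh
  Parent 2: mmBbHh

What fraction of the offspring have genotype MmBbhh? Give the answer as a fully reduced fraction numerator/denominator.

P(MmBbhh) = 1/16

MmBBHh gametes: MBH×2, MBh×2, mBH×2, mBh×2
mmBbHh gametes: mBH×2, mBh×2, mbH×2, mbh×2
MmBBHh×mmBbHh grid (8·8=64): MmBBHH=4 MmBBHh=8 MmBBhh=4 MmBbHH=4 MmBbHh=8 MmBbhh=4 mmBBHH=4 mmBBHh=8 mmBBhh=4 mmBbHH=4 mmBbHh=8 mmBbhh=4
MmBbhh hits 4/64; gcd=4; 4÷4/64÷4 = 1/16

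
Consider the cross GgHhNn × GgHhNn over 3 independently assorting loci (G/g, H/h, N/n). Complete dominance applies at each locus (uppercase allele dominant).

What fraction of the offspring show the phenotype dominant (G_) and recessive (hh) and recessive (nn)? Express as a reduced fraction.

P(G_ hh nn) = 3/64

GgHhNn gametes: GHN×1, GHn×1, GhN×1, Ghn×1, gHN×1, gHn×1, ghN×1, ghn×1
GgHhNn gametes: GHN×1, GHn×1, GhN×1, Ghn×1, gHN×1, gHn×1, ghN×1, ghn×1
GgHhNn×GgHhNn grid (8·8=64): GGHHNN=1 GGHHNn=2 GGHHnn=1 GGHhNN=2 GGHhNn=4 GGHhnn=2 GGhhNN=1 GGhhNn=2 GGhhnn=1 GgHHNN=2 GgHHNn=4 GgHHnn=2 GgHhNN=4 GgHhNn=8 GgHhnn=4 GghhNN=2 GghhNn=4 Gghhnn=2 ggHHNN=1 ggHHNn=2 ggHHnn=1 ggHhNN=2 ggHhNn=4 ggHhnn=2 gghhNN=1 gghhNn=2 gghhnn=1
G_ hh nn hits 3/64; gcd=1; 3÷1/64÷1 = 3/64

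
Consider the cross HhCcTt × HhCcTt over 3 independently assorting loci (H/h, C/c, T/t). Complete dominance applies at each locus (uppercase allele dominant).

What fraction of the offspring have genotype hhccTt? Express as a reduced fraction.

P(hhccTt) = 1/32

HhCcTt gametes: HCT×1, HCt×1, HcT×1, Hct×1, hCT×1, hCt×1, hcT×1, hct×1
HhCcTt gametes: HCT×1, HCt×1, HcT×1, Hct×1, hCT×1, hCt×1, hcT×1, hct×1
HhCcTt×HhCcTt grid (8·8=64): HHCCTT=1 HHCCTt=2 HHCCtt=1 HHCcTT=2 HHCcTt=4 HHCctt=2 HHccTT=1 HHccTt=2 HHcctt=1 HhCCTT=2 HhCCTt=4 HhCCtt=2 HhCcTT=4 HhCcTt=8 HhCctt=4 HhccTT=2 HhccTt=4 Hhcctt=2 hhCCTT=1 hhCCTt=2 hhCCtt=1 hhCcTT=2 hhCcTt=4 hhCctt=2 hhccTT=1 hhccTt=2 hhcctt=1
hhccTt hits 2/64; gcd=2; 2÷2/64÷2 = 1/32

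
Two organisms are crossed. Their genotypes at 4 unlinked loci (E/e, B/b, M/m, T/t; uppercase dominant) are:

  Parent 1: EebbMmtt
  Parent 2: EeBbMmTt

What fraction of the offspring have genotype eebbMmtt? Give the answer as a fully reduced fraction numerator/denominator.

EebbMmtt gametes: EbMt×4, Ebmt×4, ebMt×4, ebmt×4
EeBbMmTt gametes: EBMT×1, EBMt×1, EBmT×1, EBmt×1, EbMT×1, EbMt×1, EbmT×1, Ebmt×1, eBMT×1, eBMt×1, eBmT×1, eBmt×1, ebMT×1, ebMt×1, ebmT×1, ebmt×1
EebbMmtt×EeBbMmTt grid (16·16=256): EEBbMMTt=4 EEBbMMtt=4 EEBbMmTt=8 EEBbMmtt=8 EEBbmmTt=4 EEBbmmtt=4 EEbbMMTt=4 EEbbMMtt=4 EEbbMmTt=8 EEbbMmtt=8 EEbbmmTt=4 EEbbmmtt=4 EeBbMMTt=8 EeBbMMtt=8 EeBbMmTt=16 EeBbMmtt=16 EeBbmmTt=8 EeBbmmtt=8 EebbMMTt=8 EebbMMtt=8 EebbMmTt=16 EebbMmtt=16 EebbmmTt=8 Eebbmmtt=8 eeBbMMTt=4 eeBbMMtt=4 eeBbMmTt=8 eeBbMmtt=8 eeBbmmTt=4 eeBbmmtt=4 eebbMMTt=4 eebbMMtt=4 eebbMmTt=8 eebbMmtt=8 eebbmmTt=4 eebbmmtt=4
eebbMmtt hits 8/256; gcd=8; 8÷8/256÷8 = 1/32

P(eebbMmtt) = 1/32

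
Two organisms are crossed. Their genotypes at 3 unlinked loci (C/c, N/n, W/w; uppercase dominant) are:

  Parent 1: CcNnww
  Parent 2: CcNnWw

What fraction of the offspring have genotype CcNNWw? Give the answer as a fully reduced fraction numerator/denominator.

CcNnww gametes: CNw×2, Cnw×2, cNw×2, cnw×2
CcNnWw gametes: CNW×1, CNw×1, CnW×1, Cnw×1, cNW×1, cNw×1, cnW×1, cnw×1
CcNnww×CcNnWw grid (8·8=64): CCNNWw=2 CCNNww=2 CCNnWw=4 CCNnww=4 CCnnWw=2 CCnnww=2 CcNNWw=4 CcNNww=4 CcNnWw=8 CcNnww=8 CcnnWw=4 Ccnnww=4 ccNNWw=2 ccNNww=2 ccNnWw=4 ccNnww=4 ccnnWw=2 ccnnww=2
CcNNWw hits 4/64; gcd=4; 4÷4/64÷4 = 1/16

P(CcNNWw) = 1/16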